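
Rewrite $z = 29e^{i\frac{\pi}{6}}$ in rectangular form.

a = r cos θ = 29 * sqrt(3)/2 = 29*sqrt(3)/2
b = r sin θ = 29 * 1/2 = 29/2
z = 29*sqrt(3)/2 + (29/2)i


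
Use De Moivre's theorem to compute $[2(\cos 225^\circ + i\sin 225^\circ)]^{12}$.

By De Moivre: z^n = r^n(cos(nθ) + i sin(nθ))
= 2^12(cos(12*225°) + i sin(12*225°))
= 4096(cos 180° + i sin 180°)
= -4096


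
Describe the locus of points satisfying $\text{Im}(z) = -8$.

Im(z) = y where z = x + yi; the equation y = -8 is satisfied by all points with that y-coordinate
Locus: Horizontal line y = -8


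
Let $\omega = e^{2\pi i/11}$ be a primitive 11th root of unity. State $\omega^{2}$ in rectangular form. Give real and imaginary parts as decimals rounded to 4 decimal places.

ω^2 = e^(2πi·2/11) = e^(i·4π/11)
= cos(4π/11) + i sin(4π/11)
= 0.4154 + 0.9096i


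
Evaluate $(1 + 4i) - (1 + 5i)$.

(1 - 1) + (4 - 5)i = -i


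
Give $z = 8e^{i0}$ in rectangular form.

a = r cos θ = 8 * 1 = 8
b = r sin θ = 8 * 0 = 0
z = 8


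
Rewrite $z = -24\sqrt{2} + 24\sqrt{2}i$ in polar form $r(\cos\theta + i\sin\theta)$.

r = |z| = sqrt(a^2 + b^2) = sqrt((-24*sqrt(2))^2 + (24*sqrt(2))^2) = sqrt(1152 + 1152) = sqrt(2304) = 48
θ = arctan(b/a) = arctan(33.9411/-33.9411) (quadrant-adjusted) = 135°
z = 48(cos 135° + i sin 135°)


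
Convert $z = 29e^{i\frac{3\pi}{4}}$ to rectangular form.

a = r cos θ = 29 * -sqrt(2)/2 = -29*sqrt(2)/2
b = r sin θ = 29 * sqrt(2)/2 = 29*sqrt(2)/2
z = -29*sqrt(2)/2 + (29*sqrt(2)/2)i


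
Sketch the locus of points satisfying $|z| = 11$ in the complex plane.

|z| = 11 means sqrt(x^2 + y^2) = 11
This is a circle of radius 11 centered at the origin


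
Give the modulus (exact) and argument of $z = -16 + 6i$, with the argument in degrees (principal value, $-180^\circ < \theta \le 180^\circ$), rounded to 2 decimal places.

|z| = sqrt((-16)^2 + 6^2) = sqrt(292)
arg(z) = arctan(b/a) = arctan(6/-16) (quadrant-adjusted) = 159.44°


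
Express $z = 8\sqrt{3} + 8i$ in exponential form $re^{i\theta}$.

r = |z| = sqrt((8*sqrt(3))^2 + (8)^2) = sqrt(192 + 64) = sqrt(256) = 16
θ = arctan(b/a) = arctan(8/13.8564) (quadrant-adjusted) = 30° = π/6
z = 16e^(i*π/6)


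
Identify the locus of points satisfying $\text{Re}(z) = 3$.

Re(z) = x where z = x + yi; the equation x = 3 is satisfied by all points with that x-coordinate
Locus: Vertical line x = 3


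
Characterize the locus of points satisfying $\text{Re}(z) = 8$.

Re(z) = x where z = x + yi; the equation x = 8 is satisfied by all points with that x-coordinate
Locus: Vertical line x = 8


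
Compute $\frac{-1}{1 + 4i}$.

Multiply numerator and denominator by conjugate (1 - 4i):
= (-1)(1 - 4i) / (1^2 + 4^2)
= (-1 + 4i) / 17
= -1/17 + (4/17)i


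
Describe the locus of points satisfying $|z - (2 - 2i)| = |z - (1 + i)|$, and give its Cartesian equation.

|z - z1| = |z - z2| means z is equidistant from z1 and z2,
i.e. the perpendicular bisector of the segment from (2, -2) to (1, 1) (midpoint (3/2, -1/2)).
With z = x + yi, square both sides:
(x - 2)^2 + (y - (-2))^2 = (x - 1)^2 + (y - 1)^2
The x^2 and y^2 terms cancel: -2x + 6y = 2 - 8 = -6
Simplify: x - 3y = 3
Locus: Perpendicular bisector of the segment from (2, -2) to (1, 1): the line x - 3y = 3


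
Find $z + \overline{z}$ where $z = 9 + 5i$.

z + conjugate(z) = (a + bi) + (a - bi) = 2a
= 2 * 9 = 18


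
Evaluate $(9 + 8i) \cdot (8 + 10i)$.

(a1*a2 - b1*b2) + (a1*b2 + b1*a2)i
= (72 - 80) + (90 + 64)i
= -8 + 154i


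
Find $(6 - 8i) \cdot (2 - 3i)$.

(a1*a2 - b1*b2) + (a1*b2 + b1*a2)i
= (12 - 24) + (-18 + (-16))i
= -12 - 34i


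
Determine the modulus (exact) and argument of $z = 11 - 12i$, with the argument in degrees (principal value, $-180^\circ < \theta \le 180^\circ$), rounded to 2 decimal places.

|z| = sqrt(11^2 + (-12)^2) = sqrt(265)
arg(z) = arctan(b/a) = arctan(-12/11) (quadrant-adjusted) = -47.49°


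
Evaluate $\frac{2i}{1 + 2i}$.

Multiply numerator and denominator by conjugate (1 - 2i):
= (2i)(1 - 2i) / (1^2 + 2^2)
= (4 + 2i) / 5
= 4/5 + (2/5)i


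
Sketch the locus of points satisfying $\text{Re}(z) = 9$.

Re(z) = x where z = x + yi; the equation x = 9 is satisfied by all points with that x-coordinate
Locus: Vertical line x = 9


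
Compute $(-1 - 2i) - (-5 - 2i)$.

(-1 - (-5)) + (-2 - (-2))i = 4


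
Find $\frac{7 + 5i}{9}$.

Divisor is real, so divide each part by 9:
= 7/9 + (5/9)i


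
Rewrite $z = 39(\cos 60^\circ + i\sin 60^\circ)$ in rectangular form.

a = r cos θ = 39 * 1/2 = 39/2
b = r sin θ = 39 * sqrt(3)/2 = 39*sqrt(3)/2
z = 39/2 + (39*sqrt(3)/2)i


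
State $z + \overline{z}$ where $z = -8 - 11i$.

z + conjugate(z) = (a + bi) + (a - bi) = 2a
= 2 * (-8) = -16


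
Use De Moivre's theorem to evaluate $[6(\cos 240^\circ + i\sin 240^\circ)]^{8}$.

By De Moivre: z^n = r^n(cos(nθ) + i sin(nθ))
= 6^8(cos(8*240°) + i sin(8*240°))
= 1679616(cos 120° + i sin 120°)
= -839808 + 839808*sqrt(3)i


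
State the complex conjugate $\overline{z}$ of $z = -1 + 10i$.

If z = a + bi, then conjugate(z) = a - bi
conjugate(-1 + 10i) = -1 - 10i


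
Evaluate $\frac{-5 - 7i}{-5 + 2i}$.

Multiply numerator and denominator by conjugate (-5 - 2i):
= (-5 - 7i)(-5 - 2i) / ((-5)^2 + 2^2)
= (11 + 45i) / 29
= 11/29 + (45/29)i


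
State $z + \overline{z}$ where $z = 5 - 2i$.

z + conjugate(z) = (a + bi) + (a - bi) = 2a
= 2 * 5 = 10


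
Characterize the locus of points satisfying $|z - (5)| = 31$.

|z - z0| = r describes a circle centered at z0 with radius r
Here z0 = 5 and r = 31
Locus: Circle centered at (5, 0) with radius 31


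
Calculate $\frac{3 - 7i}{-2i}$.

Multiply numerator and denominator by conjugate (2i):
= (3 - 7i)(2i) / (0^2 + (-2)^2)
= (14 + 6i) / 4
Divide through by 2: (7 + 3i) / 2
= 7/2 + (3/2)i


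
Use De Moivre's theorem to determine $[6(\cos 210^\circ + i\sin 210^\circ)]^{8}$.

By De Moivre: z^n = r^n(cos(nθ) + i sin(nθ))
= 6^8(cos(8*210°) + i sin(8*210°))
= 1679616(cos 240° + i sin 240°)
= -839808 - 839808*sqrt(3)i


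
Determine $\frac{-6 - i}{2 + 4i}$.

Multiply numerator and denominator by conjugate (2 - 4i):
= (-6 - i)(2 - 4i) / (2^2 + 4^2)
= (-16 + 22i) / 20
Divide through by 2: (-8 + 11i) / 10
= -4/5 + (11/10)i


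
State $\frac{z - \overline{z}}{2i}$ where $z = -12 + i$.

z - conjugate(z) = 2bi
(z - conjugate(z))/(2i) = 2bi/(2i) = b = 1


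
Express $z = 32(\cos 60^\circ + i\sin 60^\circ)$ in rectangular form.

a = r cos θ = 32 * 1/2 = 16
b = r sin θ = 32 * sqrt(3)/2 = 16*sqrt(3)
z = 16 + 16*sqrt(3)i


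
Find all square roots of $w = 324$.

|w| = 324, arg(w) = 0°
Root modulus = 324^(1/2) = 18
Root arguments: θ_k = (0° + 360°k)/2 for k = 0, 1, ..., 1
Roots: 18, -18


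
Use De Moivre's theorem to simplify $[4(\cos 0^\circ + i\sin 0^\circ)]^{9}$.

By De Moivre: z^n = r^n(cos(nθ) + i sin(nθ))
= 4^9(cos(9*0°) + i sin(9*0°))
= 262144(cos 0° + i sin 0°)
= 262144


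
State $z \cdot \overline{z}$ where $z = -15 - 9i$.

z * conjugate(z) = |z|^2 = a^2 + b^2
= (-15)^2 + (-9)^2 = 306


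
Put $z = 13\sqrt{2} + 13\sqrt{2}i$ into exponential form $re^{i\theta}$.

r = |z| = sqrt((13*sqrt(2))^2 + (13*sqrt(2))^2) = sqrt(338 + 338) = sqrt(676) = 26
θ = arctan(b/a) = arctan(18.3848/18.3848) (quadrant-adjusted) = 45° = π/4
z = 26e^(i*π/4)


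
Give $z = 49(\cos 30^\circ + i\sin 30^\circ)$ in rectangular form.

a = r cos θ = 49 * sqrt(3)/2 = 49*sqrt(3)/2
b = r sin θ = 49 * 1/2 = 49/2
z = 49*sqrt(3)/2 + (49/2)i


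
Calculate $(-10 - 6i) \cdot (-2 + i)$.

(a1*a2 - b1*b2) + (a1*b2 + b1*a2)i
= (20 - (-6)) + (-10 + 12)i
= 26 + 2i


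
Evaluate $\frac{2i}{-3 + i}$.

Multiply numerator and denominator by conjugate (-3 - i):
= (2i)(-3 - i) / ((-3)^2 + 1^2)
= (2 - 6i) / 10
Divide through by 2: (1 - 3i) / 5
= 1/5 - (3/5)i


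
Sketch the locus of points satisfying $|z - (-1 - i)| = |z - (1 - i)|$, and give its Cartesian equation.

|z - z1| = |z - z2| means z is equidistant from z1 and z2,
i.e. the perpendicular bisector of the segment from (-1, -1) to (1, -1) (midpoint (0, -1)).
With z = x + yi, square both sides:
(x - (-1))^2 + (y - (-1))^2 = (x - 1)^2 + (y - (-1))^2
The x^2 and y^2 terms cancel: 4x + 0y = 2 - 2 = 0
Simplify: x = 0
Locus: Perpendicular bisector of the segment from (-1, -1) to (1, -1): the line x = 0


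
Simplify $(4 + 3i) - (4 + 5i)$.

(4 - 4) + (3 - 5)i = -2i


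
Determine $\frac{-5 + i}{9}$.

Divisor is real, so divide each part by 9:
= -5/9 + (1/9)i


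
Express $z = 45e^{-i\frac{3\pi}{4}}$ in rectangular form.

a = r cos θ = 45 * -sqrt(2)/2 = -45*sqrt(2)/2
b = r sin θ = 45 * -sqrt(2)/2 = -45*sqrt(2)/2
z = -45*sqrt(2)/2 - (45*sqrt(2)/2)i


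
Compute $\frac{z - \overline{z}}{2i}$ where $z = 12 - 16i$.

z - conjugate(z) = 2bi
(z - conjugate(z))/(2i) = 2bi/(2i) = b = -16


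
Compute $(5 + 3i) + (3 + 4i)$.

(5 + 3) + (3 + 4)i = 8 + 7i


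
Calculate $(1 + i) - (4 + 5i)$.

(1 - 4) + (1 - 5)i = -3 - 4i


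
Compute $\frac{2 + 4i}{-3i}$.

Multiply numerator and denominator by conjugate (3i):
= (2 + 4i)(3i) / (0^2 + (-3)^2)
= (-12 + 6i) / 9
Divide through by 3: (-4 + 2i) / 3
= -4/3 + (2/3)i


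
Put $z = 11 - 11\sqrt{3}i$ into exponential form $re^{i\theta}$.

r = |z| = sqrt((11)^2 + (-11*sqrt(3))^2) = sqrt(121 + 363) = sqrt(484) = 22
θ = arctan(b/a) = arctan(-19.0526/11) (quadrant-adjusted) = -60° = -π/3
z = 22e^(-i*π/3)


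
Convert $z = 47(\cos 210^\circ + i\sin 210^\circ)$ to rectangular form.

a = r cos θ = 47 * -sqrt(3)/2 = -47*sqrt(3)/2
b = r sin θ = 47 * -1/2 = -47/2
z = -47*sqrt(3)/2 - (47/2)i


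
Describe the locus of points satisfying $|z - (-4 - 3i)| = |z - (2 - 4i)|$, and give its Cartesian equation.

|z - z1| = |z - z2| means z is equidistant from z1 and z2,
i.e. the perpendicular bisector of the segment from (-4, -3) to (2, -4) (midpoint (-1, -7/2)).
With z = x + yi, square both sides:
(x - (-4))^2 + (y - (-3))^2 = (x - 2)^2 + (y - (-4))^2
The x^2 and y^2 terms cancel: 12x + (-2)y = 20 - 25 = -5
Simplify: 12x - 2y = -5
Locus: Perpendicular bisector of the segment from (-4, -3) to (2, -4): the line 12x - 2y = -5


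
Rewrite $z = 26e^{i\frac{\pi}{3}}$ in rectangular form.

a = r cos θ = 26 * 1/2 = 13
b = r sin θ = 26 * sqrt(3)/2 = 13*sqrt(3)
z = 13 + 13*sqrt(3)i


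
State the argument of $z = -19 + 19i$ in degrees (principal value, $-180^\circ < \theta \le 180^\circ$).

θ = arctan(b/a) = arctan(19/-19) (quadrant-adjusted) = 135°


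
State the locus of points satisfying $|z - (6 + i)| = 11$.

|z - z0| = r describes a circle centered at z0 with radius r
Here z0 = 6 + i and r = 11
Locus: Circle centered at (6, 1) with radius 11


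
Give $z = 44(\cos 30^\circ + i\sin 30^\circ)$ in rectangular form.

a = r cos θ = 44 * sqrt(3)/2 = 22*sqrt(3)
b = r sin θ = 44 * 1/2 = 22
z = 22*sqrt(3) + 22i


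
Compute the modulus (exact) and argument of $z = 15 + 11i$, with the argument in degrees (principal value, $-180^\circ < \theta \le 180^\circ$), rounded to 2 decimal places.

|z| = sqrt(15^2 + 11^2) = sqrt(346)
arg(z) = arctan(b/a) = arctan(11/15) (quadrant-adjusted) = 36.25°


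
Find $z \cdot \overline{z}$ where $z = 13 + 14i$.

z * conjugate(z) = |z|^2 = a^2 + b^2
= 13^2 + 14^2 = 365


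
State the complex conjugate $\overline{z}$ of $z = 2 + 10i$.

If z = a + bi, then conjugate(z) = a - bi
conjugate(2 + 10i) = 2 - 10i


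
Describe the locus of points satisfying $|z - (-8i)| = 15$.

|z - z0| = r describes a circle centered at z0 with radius r
Here z0 = -8i and r = 15
Locus: Circle centered at (0, -8) with radius 15


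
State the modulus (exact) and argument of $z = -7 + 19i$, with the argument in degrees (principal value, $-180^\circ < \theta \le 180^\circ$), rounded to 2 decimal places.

|z| = sqrt((-7)^2 + 19^2) = sqrt(410)
arg(z) = arctan(b/a) = arctan(19/-7) (quadrant-adjusted) = 110.22°


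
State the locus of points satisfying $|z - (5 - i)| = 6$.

|z - z0| = r describes a circle centered at z0 with radius r
Here z0 = 5 - i and r = 6
Locus: Circle centered at (5, -1) with radius 6


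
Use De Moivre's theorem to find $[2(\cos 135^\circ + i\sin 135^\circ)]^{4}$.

By De Moivre: z^n = r^n(cos(nθ) + i sin(nθ))
= 2^4(cos(4*135°) + i sin(4*135°))
= 16(cos 180° + i sin 180°)
= -16


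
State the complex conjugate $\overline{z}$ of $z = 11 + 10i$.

If z = a + bi, then conjugate(z) = a - bi
conjugate(11 + 10i) = 11 - 10i


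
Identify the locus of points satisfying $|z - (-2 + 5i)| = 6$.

|z - z0| = r describes a circle centered at z0 with radius r
Here z0 = -2 + 5i and r = 6
Locus: Circle centered at (-2, 5) with radius 6


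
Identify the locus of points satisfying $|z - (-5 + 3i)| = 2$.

|z - z0| = r describes a circle centered at z0 with radius r
Here z0 = -5 + 3i and r = 2
Locus: Circle centered at (-5, 3) with radius 2


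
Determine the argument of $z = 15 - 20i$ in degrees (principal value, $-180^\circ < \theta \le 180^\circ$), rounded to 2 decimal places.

θ = arctan(b/a) = arctan(-20/15) (quadrant-adjusted) = -53.13°


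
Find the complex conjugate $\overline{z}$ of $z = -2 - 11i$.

If z = a + bi, then conjugate(z) = a - bi
conjugate(-2 - 11i) = -2 + 11i


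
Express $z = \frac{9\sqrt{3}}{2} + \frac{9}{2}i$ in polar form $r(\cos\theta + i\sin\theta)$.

r = |z| = sqrt(a^2 + b^2) = sqrt((9*sqrt(3)/2)^2 + (9/2)^2) = sqrt(243/4 + 81/4) = sqrt(81) = 9
θ = arctan(b/a) = arctan(4.5/7.7942) (quadrant-adjusted) = 30°
z = 9(cos 30° + i sin 30°)


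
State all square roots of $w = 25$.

|w| = 25, arg(w) = 0°
Root modulus = 25^(1/2) = 5
Root arguments: θ_k = (0° + 360°k)/2 for k = 0, 1, ..., 1
Roots: 5, -5


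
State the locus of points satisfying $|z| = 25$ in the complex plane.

|z| = 25 means sqrt(x^2 + y^2) = 25
This is a circle of radius 25 centered at the origin


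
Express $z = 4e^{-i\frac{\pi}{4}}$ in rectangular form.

a = r cos θ = 4 * sqrt(2)/2 = 2*sqrt(2)
b = r sin θ = 4 * -sqrt(2)/2 = -2*sqrt(2)
z = 2*sqrt(2) - 2*sqrt(2)i


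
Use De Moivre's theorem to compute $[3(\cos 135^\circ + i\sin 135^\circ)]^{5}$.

By De Moivre: z^n = r^n(cos(nθ) + i sin(nθ))
= 3^5(cos(5*135°) + i sin(5*135°))
= 243(cos 315° + i sin 315°)
= 243*sqrt(2)/2 - (243*sqrt(2)/2)i


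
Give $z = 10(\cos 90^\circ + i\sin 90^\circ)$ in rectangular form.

a = r cos θ = 10 * 0 = 0
b = r sin θ = 10 * 1 = 10
z = 10i


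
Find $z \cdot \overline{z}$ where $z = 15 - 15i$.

z * conjugate(z) = |z|^2 = a^2 + b^2
= 15^2 + (-15)^2 = 450


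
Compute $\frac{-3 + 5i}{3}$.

Divisor is real, so divide each part by 3:
= -1 + (5/3)i


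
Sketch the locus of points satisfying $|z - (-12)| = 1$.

|z - z0| = r describes a circle centered at z0 with radius r
Here z0 = -12 and r = 1
Locus: Circle centered at (-12, 0) with radius 1


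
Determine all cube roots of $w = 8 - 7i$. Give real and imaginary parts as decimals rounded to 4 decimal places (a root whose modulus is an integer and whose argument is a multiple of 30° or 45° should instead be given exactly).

|w| = sqrt(113) ≈ 10.630146, arg(w) ≈ 318.814075°
Root modulus = sqrt(113)^(1/3) ≈ 2.198770
Root arguments: θ_k = (arg(w) + 360°k)/3 for k = 0, 1, ..., 2
Compute each root as (root modulus)(cos θ_k + i sin θ_k) using full-precision intermediates, then round to 4 decimal places.
Roots: -0.6161 + 2.1107i, -1.5199 - 1.5889i, 2.1360 - 0.5218i


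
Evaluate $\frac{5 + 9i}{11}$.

Divisor is real, so divide each part by 11:
= 5/11 + (9/11)i


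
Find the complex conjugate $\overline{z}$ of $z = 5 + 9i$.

If z = a + bi, then conjugate(z) = a - bi
conjugate(5 + 9i) = 5 - 9i


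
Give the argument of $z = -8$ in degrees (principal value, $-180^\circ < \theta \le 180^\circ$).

b = 0 and a < 0, so z lies on the negative real axis: θ = 180°


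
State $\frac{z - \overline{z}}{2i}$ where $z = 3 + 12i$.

z - conjugate(z) = 2bi
(z - conjugate(z))/(2i) = 2bi/(2i) = b = 12


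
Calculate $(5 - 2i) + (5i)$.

(5 + 0) + (-2 + 5)i = 5 + 3i


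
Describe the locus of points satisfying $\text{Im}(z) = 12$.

Im(z) = y where z = x + yi; the equation y = 12 is satisfied by all points with that y-coordinate
Locus: Horizontal line y = 12


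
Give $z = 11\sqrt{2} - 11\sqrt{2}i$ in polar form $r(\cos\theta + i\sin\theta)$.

r = |z| = sqrt(a^2 + b^2) = sqrt((11*sqrt(2))^2 + (-11*sqrt(2))^2) = sqrt(242 + 242) = sqrt(484) = 22
θ = arctan(b/a) = arctan(-15.5563/15.5563) (quadrant-adjusted) = 315°
z = 22(cos 315° + i sin 315°)


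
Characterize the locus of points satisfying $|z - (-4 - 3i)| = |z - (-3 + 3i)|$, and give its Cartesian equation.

|z - z1| = |z - z2| means z is equidistant from z1 and z2,
i.e. the perpendicular bisector of the segment from (-4, -3) to (-3, 3) (midpoint (-7/2, 0)).
With z = x + yi, square both sides:
(x - (-4))^2 + (y - (-3))^2 = (x - (-3))^2 + (y - 3)^2
The x^2 and y^2 terms cancel: 2x + 12y = 18 - 25 = -7
Simplify: 2x + 12y = -7
Locus: Perpendicular bisector of the segment from (-4, -3) to (-3, 3): the line 2x + 12y = -7


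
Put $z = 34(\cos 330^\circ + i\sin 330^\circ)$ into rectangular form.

a = r cos θ = 34 * sqrt(3)/2 = 17*sqrt(3)
b = r sin θ = 34 * -1/2 = -17
z = 17*sqrt(3) - 17i


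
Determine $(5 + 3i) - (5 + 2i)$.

(5 - 5) + (3 - 2)i = i


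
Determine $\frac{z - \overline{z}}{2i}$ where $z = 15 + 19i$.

z - conjugate(z) = 2bi
(z - conjugate(z))/(2i) = 2bi/(2i) = b = 19


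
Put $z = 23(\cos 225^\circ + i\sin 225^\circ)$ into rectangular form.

a = r cos θ = 23 * -sqrt(2)/2 = -23*sqrt(2)/2
b = r sin θ = 23 * -sqrt(2)/2 = -23*sqrt(2)/2
z = -23*sqrt(2)/2 - (23*sqrt(2)/2)i


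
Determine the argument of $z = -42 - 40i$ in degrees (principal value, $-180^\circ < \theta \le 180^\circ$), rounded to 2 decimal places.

θ = arctan(b/a) = arctan(-40/-42) (quadrant-adjusted) = -136.40°


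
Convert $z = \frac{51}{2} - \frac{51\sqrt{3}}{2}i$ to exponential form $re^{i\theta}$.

r = |z| = sqrt((51/2)^2 + (-51*sqrt(3)/2)^2) = sqrt(2601/4 + 7803/4) = sqrt(2601) = 51
θ = arctan(b/a) = arctan(-44.1673/25.5) (quadrant-adjusted) = -60° = -π/3
z = 51e^(-i*π/3)


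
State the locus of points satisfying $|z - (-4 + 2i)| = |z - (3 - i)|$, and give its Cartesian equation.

|z - z1| = |z - z2| means z is equidistant from z1 and z2,
i.e. the perpendicular bisector of the segment from (-4, 2) to (3, -1) (midpoint (-1/2, 1/2)).
With z = x + yi, square both sides:
(x - (-4))^2 + (y - 2)^2 = (x - 3)^2 + (y - (-1))^2
The x^2 and y^2 terms cancel: 14x + (-6)y = 10 - 20 = -10
Simplify: 7x - 3y = -5
Locus: Perpendicular bisector of the segment from (-4, 2) to (3, -1): the line 7x - 3y = -5


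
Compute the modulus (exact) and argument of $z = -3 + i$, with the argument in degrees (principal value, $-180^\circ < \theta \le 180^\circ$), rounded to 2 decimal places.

|z| = sqrt((-3)^2 + 1^2) = sqrt(10)
arg(z) = arctan(b/a) = arctan(1/-3) (quadrant-adjusted) = 161.57°


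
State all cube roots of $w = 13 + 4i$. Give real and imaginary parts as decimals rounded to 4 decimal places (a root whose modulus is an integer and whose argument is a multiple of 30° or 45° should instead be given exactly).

|w| = sqrt(185) ≈ 13.601471, arg(w) ≈ 17.102729°
Root modulus = sqrt(185)^(1/3) ≈ 2.387052
Root arguments: θ_k = (arg(w) + 360°k)/3 for k = 0, 1, ..., 2
Compute each root as (root modulus)(cos θ_k + i sin θ_k) using full-precision intermediates, then round to 4 decimal places.
Roots: 2.3752 + 0.2371i, -1.3930 + 1.9385i, -0.9823 - 2.1756i


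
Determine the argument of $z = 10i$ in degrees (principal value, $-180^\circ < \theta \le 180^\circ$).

a = 0 and b > 0, so z lies on the positive imaginary axis: θ = 90°


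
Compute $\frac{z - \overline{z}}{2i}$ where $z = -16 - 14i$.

z - conjugate(z) = 2bi
(z - conjugate(z))/(2i) = 2bi/(2i) = b = -14


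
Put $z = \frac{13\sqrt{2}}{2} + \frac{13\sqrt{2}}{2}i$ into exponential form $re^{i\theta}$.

r = |z| = sqrt((13*sqrt(2)/2)^2 + (13*sqrt(2)/2)^2) = sqrt(169/2 + 169/2) = sqrt(169) = 13
θ = arctan(b/a) = arctan(9.1924/9.1924) (quadrant-adjusted) = 45° = π/4
z = 13e^(i*π/4)


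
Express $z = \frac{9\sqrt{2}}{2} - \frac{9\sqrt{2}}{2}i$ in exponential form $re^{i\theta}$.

r = |z| = sqrt((9*sqrt(2)/2)^2 + (-9*sqrt(2)/2)^2) = sqrt(81/2 + 81/2) = sqrt(81) = 9
θ = arctan(b/a) = arctan(-6.364/6.364) (quadrant-adjusted) = -45° = -π/4
z = 9e^(-i*π/4)


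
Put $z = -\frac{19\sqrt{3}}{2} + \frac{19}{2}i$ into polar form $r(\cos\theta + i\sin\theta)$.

r = |z| = sqrt(a^2 + b^2) = sqrt((-19*sqrt(3)/2)^2 + (19/2)^2) = sqrt(1083/4 + 361/4) = sqrt(361) = 19
θ = arctan(b/a) = arctan(9.5/-16.4545) (quadrant-adjusted) = 150°
z = 19(cos 150° + i sin 150°)


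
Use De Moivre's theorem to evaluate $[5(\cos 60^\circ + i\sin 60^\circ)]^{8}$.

By De Moivre: z^n = r^n(cos(nθ) + i sin(nθ))
= 5^8(cos(8*60°) + i sin(8*60°))
= 390625(cos 120° + i sin 120°)
= -390625/2 + (390625*sqrt(3)/2)i


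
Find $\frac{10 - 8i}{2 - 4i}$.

Multiply numerator and denominator by conjugate (2 + 4i):
= (10 - 8i)(2 + 4i) / (2^2 + (-4)^2)
= (52 + 24i) / 20
Divide through by 4: (13 + 6i) / 5
= 13/5 + (6/5)i


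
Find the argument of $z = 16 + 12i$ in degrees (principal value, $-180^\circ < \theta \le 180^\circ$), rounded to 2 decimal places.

θ = arctan(b/a) = arctan(12/16) (quadrant-adjusted) = 36.87°


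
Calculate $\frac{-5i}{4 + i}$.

Multiply numerator and denominator by conjugate (4 - i):
= (-5i)(4 - i) / (4^2 + 1^2)
= (-5 - 20i) / 17
= -5/17 - (20/17)i


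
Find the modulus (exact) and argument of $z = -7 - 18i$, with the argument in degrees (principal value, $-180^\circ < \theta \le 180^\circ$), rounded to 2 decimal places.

|z| = sqrt((-7)^2 + (-18)^2) = sqrt(373)
arg(z) = arctan(b/a) = arctan(-18/-7) (quadrant-adjusted) = -111.25°


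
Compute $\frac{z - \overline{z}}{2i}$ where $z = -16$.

z - conjugate(z) = 2bi
(z - conjugate(z))/(2i) = 2bi/(2i) = b = 0


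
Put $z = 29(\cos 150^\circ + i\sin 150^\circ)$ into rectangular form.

a = r cos θ = 29 * -sqrt(3)/2 = -29*sqrt(3)/2
b = r sin θ = 29 * 1/2 = 29/2
z = -29*sqrt(3)/2 + (29/2)i


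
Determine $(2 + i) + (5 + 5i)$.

(2 + 5) + (1 + 5)i = 7 + 6i


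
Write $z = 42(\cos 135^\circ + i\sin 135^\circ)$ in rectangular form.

a = r cos θ = 42 * -sqrt(2)/2 = -21*sqrt(2)
b = r sin θ = 42 * sqrt(2)/2 = 21*sqrt(2)
z = -21*sqrt(2) + 21*sqrt(2)i


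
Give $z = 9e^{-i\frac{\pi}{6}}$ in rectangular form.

a = r cos θ = 9 * sqrt(3)/2 = 9*sqrt(3)/2
b = r sin θ = 9 * -1/2 = -9/2
z = 9*sqrt(3)/2 - (9/2)i


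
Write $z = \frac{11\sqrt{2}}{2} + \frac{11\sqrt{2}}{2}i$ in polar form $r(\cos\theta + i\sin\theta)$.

r = |z| = sqrt(a^2 + b^2) = sqrt((11*sqrt(2)/2)^2 + (11*sqrt(2)/2)^2) = sqrt(121/2 + 121/2) = sqrt(121) = 11
θ = arctan(b/a) = arctan(7.7782/7.7782) (quadrant-adjusted) = 45°
z = 11(cos 45° + i sin 45°)


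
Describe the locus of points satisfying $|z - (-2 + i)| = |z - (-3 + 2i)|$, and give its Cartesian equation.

|z - z1| = |z - z2| means z is equidistant from z1 and z2,
i.e. the perpendicular bisector of the segment from (-2, 1) to (-3, 2) (midpoint (-5/2, 3/2)).
With z = x + yi, square both sides:
(x - (-2))^2 + (y - 1)^2 = (x - (-3))^2 + (y - 2)^2
The x^2 and y^2 terms cancel: -2x + 2y = 13 - 5 = 8
Simplify: x - y = -4
Locus: Perpendicular bisector of the segment from (-2, 1) to (-3, 2): the line x - y = -4


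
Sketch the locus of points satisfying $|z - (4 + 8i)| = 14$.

|z - z0| = r describes a circle centered at z0 with radius r
Here z0 = 4 + 8i and r = 14
Locus: Circle centered at (4, 8) with radius 14


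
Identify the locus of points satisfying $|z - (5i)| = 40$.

|z - z0| = r describes a circle centered at z0 with radius r
Here z0 = 5i and r = 40
Locus: Circle centered at (0, 5) with radius 40


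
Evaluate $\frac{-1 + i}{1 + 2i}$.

Multiply numerator and denominator by conjugate (1 - 2i):
= (-1 + i)(1 - 2i) / (1^2 + 2^2)
= (1 + 3i) / 5
= 1/5 + (3/5)i


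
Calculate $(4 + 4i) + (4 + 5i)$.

(4 + 4) + (4 + 5)i = 8 + 9i


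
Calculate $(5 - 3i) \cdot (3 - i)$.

(a1*a2 - b1*b2) + (a1*b2 + b1*a2)i
= (15 - 3) + (-5 + (-9))i
= 12 - 14i


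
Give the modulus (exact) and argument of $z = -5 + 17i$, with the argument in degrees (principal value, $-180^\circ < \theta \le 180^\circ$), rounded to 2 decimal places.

|z| = sqrt((-5)^2 + 17^2) = sqrt(314)
arg(z) = arctan(b/a) = arctan(17/-5) (quadrant-adjusted) = 106.39°


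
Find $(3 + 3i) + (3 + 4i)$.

(3 + 3) + (3 + 4)i = 6 + 7i


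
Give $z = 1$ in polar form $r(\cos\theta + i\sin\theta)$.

r = |z| = sqrt(a^2 + b^2) = sqrt((1)^2 + (0)^2) = sqrt(1 + 0) = sqrt(1) = 1
b = 0 and a > 0, so z lies on the positive real axis: θ = 0°
z = 1(cos 0° + i sin 0°)


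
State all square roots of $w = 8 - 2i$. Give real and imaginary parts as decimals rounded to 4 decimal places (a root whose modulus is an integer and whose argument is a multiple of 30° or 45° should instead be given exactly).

|w| = sqrt(68) ≈ 8.246211, arg(w) ≈ 345.963757°
Root modulus = sqrt(68)^(1/2) ≈ 2.871622
Root arguments: θ_k = (arg(w) + 360°k)/2 for k = 0, 1, ..., 1
Compute each root as (root modulus)(cos θ_k + i sin θ_k) using full-precision intermediates, then round to 4 decimal places.
Roots: -2.8501 + 0.3509i, 2.8501 - 0.3509i


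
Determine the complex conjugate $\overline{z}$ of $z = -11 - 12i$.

If z = a + bi, then conjugate(z) = a - bi
conjugate(-11 - 12i) = -11 + 12i


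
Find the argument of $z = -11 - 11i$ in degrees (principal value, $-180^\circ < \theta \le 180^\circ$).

θ = arctan(b/a) = arctan(-11/-11) (quadrant-adjusted) = -135°


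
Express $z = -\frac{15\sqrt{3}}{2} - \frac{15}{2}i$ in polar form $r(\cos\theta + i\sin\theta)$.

r = |z| = sqrt(a^2 + b^2) = sqrt((-15*sqrt(3)/2)^2 + (-15/2)^2) = sqrt(675/4 + 225/4) = sqrt(225) = 15
θ = arctan(b/a) = arctan(-7.5/-12.9904) (quadrant-adjusted) = 210°
z = 15(cos 210° + i sin 210°)


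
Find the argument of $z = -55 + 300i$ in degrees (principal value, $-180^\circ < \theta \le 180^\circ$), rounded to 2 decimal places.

θ = arctan(b/a) = arctan(300/-55) (quadrant-adjusted) = 100.39°


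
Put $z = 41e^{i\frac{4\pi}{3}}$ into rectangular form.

a = r cos θ = 41 * -1/2 = -41/2
b = r sin θ = 41 * -sqrt(3)/2 = -41*sqrt(3)/2
z = -41/2 - (41*sqrt(3)/2)i


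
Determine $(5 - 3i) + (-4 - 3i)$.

(5 + (-4)) + (-3 + (-3))i = 1 - 6i


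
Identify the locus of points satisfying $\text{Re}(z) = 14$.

Re(z) = x where z = x + yi; the equation x = 14 is satisfied by all points with that x-coordinate
Locus: Vertical line x = 14


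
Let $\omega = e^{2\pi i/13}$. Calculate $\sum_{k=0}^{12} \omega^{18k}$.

Let ζ = ω^18 = e^(2πi·18/13). Since 13 ∤ 18, ζ ≠ 1.
Sum = Σ_{k=0}^{12} ζ^k = (ζ^13 - 1)/(ζ - 1) = (ω^{18·13} - 1)/(ζ - 1) = (1 - 1)/(ζ - 1) = 0


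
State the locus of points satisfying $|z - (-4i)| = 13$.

|z - z0| = r describes a circle centered at z0 with radius r
Here z0 = -4i and r = 13
Locus: Circle centered at (0, -4) with radius 13


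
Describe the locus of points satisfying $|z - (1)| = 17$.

|z - z0| = r describes a circle centered at z0 with radius r
Here z0 = 1 and r = 17
Locus: Circle centered at (1, 0) with radius 17


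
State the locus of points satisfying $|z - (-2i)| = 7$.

|z - z0| = r describes a circle centered at z0 with radius r
Here z0 = -2i and r = 7
Locus: Circle centered at (0, -2) with radius 7


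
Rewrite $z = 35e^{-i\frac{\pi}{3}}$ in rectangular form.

a = r cos θ = 35 * 1/2 = 35/2
b = r sin θ = 35 * -sqrt(3)/2 = -35*sqrt(3)/2
z = 35/2 - (35*sqrt(3)/2)i


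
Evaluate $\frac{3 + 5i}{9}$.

Divisor is real, so divide each part by 9:
= 1/3 + (5/9)i


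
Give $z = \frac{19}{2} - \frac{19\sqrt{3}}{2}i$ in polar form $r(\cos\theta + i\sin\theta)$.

r = |z| = sqrt(a^2 + b^2) = sqrt((19/2)^2 + (-19*sqrt(3)/2)^2) = sqrt(361/4 + 1083/4) = sqrt(361) = 19
θ = arctan(b/a) = arctan(-16.4545/9.5) (quadrant-adjusted) = 300°
z = 19(cos 300° + i sin 300°)


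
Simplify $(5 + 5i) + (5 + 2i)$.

(5 + 5) + (5 + 2)i = 10 + 7i


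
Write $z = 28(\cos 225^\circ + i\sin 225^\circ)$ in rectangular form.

a = r cos θ = 28 * -sqrt(2)/2 = -14*sqrt(2)
b = r sin θ = 28 * -sqrt(2)/2 = -14*sqrt(2)
z = -14*sqrt(2) - 14*sqrt(2)i


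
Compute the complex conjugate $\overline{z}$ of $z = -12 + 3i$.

If z = a + bi, then conjugate(z) = a - bi
conjugate(-12 + 3i) = -12 - 3i


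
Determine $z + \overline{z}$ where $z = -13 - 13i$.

z + conjugate(z) = (a + bi) + (a - bi) = 2a
= 2 * (-13) = -26


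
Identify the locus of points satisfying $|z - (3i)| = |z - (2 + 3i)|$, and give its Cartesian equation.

|z - z1| = |z - z2| means z is equidistant from z1 and z2,
i.e. the perpendicular bisector of the segment from (0, 3) to (2, 3) (midpoint (1, 3)).
With z = x + yi, square both sides:
(x - 0)^2 + (y - 3)^2 = (x - 2)^2 + (y - 3)^2
The x^2 and y^2 terms cancel: 4x + 0y = 13 - 9 = 4
Simplify: x = 1
Locus: Perpendicular bisector of the segment from (0, 3) to (2, 3): the line x = 1


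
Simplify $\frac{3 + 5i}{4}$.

Divisor is real, so divide each part by 4:
= 3/4 + (5/4)i


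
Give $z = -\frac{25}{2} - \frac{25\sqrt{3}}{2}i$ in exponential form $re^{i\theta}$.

r = |z| = sqrt((-25/2)^2 + (-25*sqrt(3)/2)^2) = sqrt(625/4 + 1875/4) = sqrt(625) = 25
θ = arctan(b/a) = arctan(-21.6506/-12.5) (quadrant-adjusted) = -120° = -2π/3
z = 25e^(-i*2π/3)


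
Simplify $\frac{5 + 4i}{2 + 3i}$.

Multiply numerator and denominator by conjugate (2 - 3i):
= (5 + 4i)(2 - 3i) / (2^2 + 3^2)
= (22 - 7i) / 13
= 22/13 - (7/13)i


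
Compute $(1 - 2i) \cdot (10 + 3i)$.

(a1*a2 - b1*b2) + (a1*b2 + b1*a2)i
= (10 - (-6)) + (3 + (-20))i
= 16 - 17i


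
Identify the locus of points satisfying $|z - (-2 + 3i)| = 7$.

|z - z0| = r describes a circle centered at z0 with radius r
Here z0 = -2 + 3i and r = 7
Locus: Circle centered at (-2, 3) with radius 7


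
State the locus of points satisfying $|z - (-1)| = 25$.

|z - z0| = r describes a circle centered at z0 with radius r
Here z0 = -1 and r = 25
Locus: Circle centered at (-1, 0) with radius 25


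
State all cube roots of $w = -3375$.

|w| = 3375, arg(w) = 180°
Root modulus = 3375^(1/3) = 15
Root arguments: θ_k = (180° + 360°k)/3 for k = 0, 1, ..., 2
Roots: 15/2 + (15*sqrt(3)/2)i, -15, 15/2 - (15*sqrt(3)/2)i


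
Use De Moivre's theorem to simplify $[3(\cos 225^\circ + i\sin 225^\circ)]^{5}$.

By De Moivre: z^n = r^n(cos(nθ) + i sin(nθ))
= 3^5(cos(5*225°) + i sin(5*225°))
= 243(cos 45° + i sin 45°)
= 243*sqrt(2)/2 + (243*sqrt(2)/2)i


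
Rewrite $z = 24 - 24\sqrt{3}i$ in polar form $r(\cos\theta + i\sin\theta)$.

r = |z| = sqrt(a^2 + b^2) = sqrt((24)^2 + (-24*sqrt(3))^2) = sqrt(576 + 1728) = sqrt(2304) = 48
θ = arctan(b/a) = arctan(-41.5692/24) (quadrant-adjusted) = 300°
z = 48(cos 300° + i sin 300°)


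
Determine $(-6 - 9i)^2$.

(a + bi)^2 = a^2 - b^2 + 2abi
= (-6)^2 - (-9)^2 + 2*(-6)*(-9)i
= -45 + 108i


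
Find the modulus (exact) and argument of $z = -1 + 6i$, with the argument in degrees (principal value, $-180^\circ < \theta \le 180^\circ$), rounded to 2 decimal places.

|z| = sqrt((-1)^2 + 6^2) = sqrt(37)
arg(z) = arctan(b/a) = arctan(6/-1) (quadrant-adjusted) = 99.46°


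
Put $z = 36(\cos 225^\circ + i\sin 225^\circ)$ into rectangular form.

a = r cos θ = 36 * -sqrt(2)/2 = -18*sqrt(2)
b = r sin θ = 36 * -sqrt(2)/2 = -18*sqrt(2)
z = -18*sqrt(2) - 18*sqrt(2)i


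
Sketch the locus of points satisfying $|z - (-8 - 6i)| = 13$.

|z - z0| = r describes a circle centered at z0 with radius r
Here z0 = -8 - 6i and r = 13
Locus: Circle centered at (-8, -6) with radius 13


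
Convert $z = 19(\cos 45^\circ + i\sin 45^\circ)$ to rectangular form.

a = r cos θ = 19 * sqrt(2)/2 = 19*sqrt(2)/2
b = r sin θ = 19 * sqrt(2)/2 = 19*sqrt(2)/2
z = 19*sqrt(2)/2 + (19*sqrt(2)/2)i


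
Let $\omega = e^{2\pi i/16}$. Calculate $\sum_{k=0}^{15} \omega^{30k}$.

Let ζ = ω^30 = e^(2πi·30/16). Since 16 ∤ 30, ζ ≠ 1.
Sum = Σ_{k=0}^{15} ζ^k = (ζ^16 - 1)/(ζ - 1) = (ω^{30·16} - 1)/(ζ - 1) = (1 - 1)/(ζ - 1) = 0


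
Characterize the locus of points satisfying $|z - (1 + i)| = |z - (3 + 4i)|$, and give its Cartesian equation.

|z - z1| = |z - z2| means z is equidistant from z1 and z2,
i.e. the perpendicular bisector of the segment from (1, 1) to (3, 4) (midpoint (2, 5/2)).
With z = x + yi, square both sides:
(x - 1)^2 + (y - 1)^2 = (x - 3)^2 + (y - 4)^2
The x^2 and y^2 terms cancel: 4x + 6y = 25 - 2 = 23
Simplify: 4x + 6y = 23
Locus: Perpendicular bisector of the segment from (1, 1) to (3, 4): the line 4x + 6y = 23


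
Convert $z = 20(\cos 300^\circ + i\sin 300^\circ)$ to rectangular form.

a = r cos θ = 20 * 1/2 = 10
b = r sin θ = 20 * -sqrt(3)/2 = -10*sqrt(3)
z = 10 - 10*sqrt(3)i


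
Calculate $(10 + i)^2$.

(a + bi)^2 = a^2 - b^2 + 2abi
= 10^2 - 1^2 + 2*10*1i
= 99 + 20i


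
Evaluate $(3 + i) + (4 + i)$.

(3 + 4) + (1 + 1)i = 7 + 2i


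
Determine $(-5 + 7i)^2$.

(a + bi)^2 = a^2 - b^2 + 2abi
= (-5)^2 - 7^2 + 2*(-5)*7i
= -24 - 70i


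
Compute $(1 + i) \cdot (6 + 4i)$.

(a1*a2 - b1*b2) + (a1*b2 + b1*a2)i
= (6 - 4) + (4 + 6)i
= 2 + 10i


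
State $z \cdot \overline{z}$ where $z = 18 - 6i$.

z * conjugate(z) = |z|^2 = a^2 + b^2
= 18^2 + (-6)^2 = 360


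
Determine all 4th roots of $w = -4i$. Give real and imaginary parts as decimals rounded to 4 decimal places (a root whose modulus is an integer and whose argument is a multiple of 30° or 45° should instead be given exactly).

|w| = 4, arg(w) = 270°
Root modulus = 4^(1/4) ≈ 1.414214
Root arguments: θ_k = (270° + 360°k)/4 for k = 0, 1, ..., 3
Compute each root as (root modulus)(cos θ_k + i sin θ_k) using full-precision intermediates, then round to 4 decimal places.
Roots: 0.5412 + 1.3066i, -1.3066 + 0.5412i, -0.5412 - 1.3066i, 1.3066 - 0.5412i


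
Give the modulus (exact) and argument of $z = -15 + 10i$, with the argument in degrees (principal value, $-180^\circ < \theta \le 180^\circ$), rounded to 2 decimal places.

|z| = sqrt((-15)^2 + 10^2) = sqrt(325)
arg(z) = arctan(b/a) = arctan(10/-15) (quadrant-adjusted) = 146.31°


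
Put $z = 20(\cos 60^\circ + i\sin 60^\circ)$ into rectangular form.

a = r cos θ = 20 * 1/2 = 10
b = r sin θ = 20 * sqrt(3)/2 = 10*sqrt(3)
z = 10 + 10*sqrt(3)i


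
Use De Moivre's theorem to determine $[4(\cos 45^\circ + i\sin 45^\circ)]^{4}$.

By De Moivre: z^n = r^n(cos(nθ) + i sin(nθ))
= 4^4(cos(4*45°) + i sin(4*45°))
= 256(cos 180° + i sin 180°)
= -256


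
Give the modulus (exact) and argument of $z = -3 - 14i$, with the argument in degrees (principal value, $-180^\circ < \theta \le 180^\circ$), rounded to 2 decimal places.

|z| = sqrt((-3)^2 + (-14)^2) = sqrt(205)
arg(z) = arctan(b/a) = arctan(-14/-3) (quadrant-adjusted) = -102.09°


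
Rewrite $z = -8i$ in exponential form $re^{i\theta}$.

r = |z| = sqrt((0)^2 + (-8)^2) = sqrt(0 + 64) = sqrt(64) = 8
a = 0 and b < 0, so z lies on the negative imaginary axis: θ = -90° = -π/2
z = 8e^(-i*π/2)


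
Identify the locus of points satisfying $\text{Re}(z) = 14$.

Re(z) = x where z = x + yi; the equation x = 14 is satisfied by all points with that x-coordinate
Locus: Vertical line x = 14


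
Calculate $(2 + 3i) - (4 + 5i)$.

(2 - 4) + (3 - 5)i = -2 - 2i


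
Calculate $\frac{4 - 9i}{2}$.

Divisor is real, so divide each part by 2:
= 2 - (9/2)i


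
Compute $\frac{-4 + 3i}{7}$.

Divisor is real, so divide each part by 7:
= -4/7 + (3/7)i


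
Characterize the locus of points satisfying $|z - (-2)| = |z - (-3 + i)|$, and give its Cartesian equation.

|z - z1| = |z - z2| means z is equidistant from z1 and z2,
i.e. the perpendicular bisector of the segment from (-2, 0) to (-3, 1) (midpoint (-5/2, 1/2)).
With z = x + yi, square both sides:
(x - (-2))^2 + (y - 0)^2 = (x - (-3))^2 + (y - 1)^2
The x^2 and y^2 terms cancel: -2x + 2y = 10 - 4 = 6
Simplify: x - y = -3
Locus: Perpendicular bisector of the segment from (-2, 0) to (-3, 1): the line x - y = -3


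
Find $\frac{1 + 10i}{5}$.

Divisor is real, so divide each part by 5:
= 1/5 + 2i


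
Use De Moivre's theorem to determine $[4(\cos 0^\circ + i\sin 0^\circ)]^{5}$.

By De Moivre: z^n = r^n(cos(nθ) + i sin(nθ))
= 4^5(cos(5*0°) + i sin(5*0°))
= 1024(cos 0° + i sin 0°)
= 1024


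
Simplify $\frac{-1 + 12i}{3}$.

Divisor is real, so divide each part by 3:
= -1/3 + 4i


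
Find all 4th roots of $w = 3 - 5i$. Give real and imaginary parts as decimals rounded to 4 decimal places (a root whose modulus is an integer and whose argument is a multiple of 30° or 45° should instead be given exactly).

|w| = sqrt(34) ≈ 5.830952, arg(w) ≈ 300.963757°
Root modulus = sqrt(34)^(1/4) ≈ 1.553942
Root arguments: θ_k = (arg(w) + 360°k)/4 for k = 0, 1, ..., 3
Compute each root as (root modulus)(cos θ_k + i sin θ_k) using full-precision intermediates, then round to 4 decimal places.
Roots: 0.3959 + 1.5027i, -1.5027 + 0.3959i, -0.3959 - 1.5027i, 1.5027 - 0.3959i


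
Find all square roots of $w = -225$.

|w| = 225, arg(w) = 180°
Root modulus = 225^(1/2) = 15
Root arguments: θ_k = (180° + 360°k)/2 for k = 0, 1, ..., 1
Roots: 15i, -15i


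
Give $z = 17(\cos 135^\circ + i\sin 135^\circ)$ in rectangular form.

a = r cos θ = 17 * -sqrt(2)/2 = -17*sqrt(2)/2
b = r sin θ = 17 * sqrt(2)/2 = 17*sqrt(2)/2
z = -17*sqrt(2)/2 + (17*sqrt(2)/2)i


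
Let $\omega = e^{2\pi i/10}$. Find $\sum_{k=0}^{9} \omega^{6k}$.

Let ζ = ω^6 = e^(2πi·6/10). Since 10 ∤ 6, ζ ≠ 1.
Sum = Σ_{k=0}^{9} ζ^k = (ζ^10 - 1)/(ζ - 1) = (ω^{6·10} - 1)/(ζ - 1) = (1 - 1)/(ζ - 1) = 0


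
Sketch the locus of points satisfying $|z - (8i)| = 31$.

|z - z0| = r describes a circle centered at z0 with radius r
Here z0 = 8i and r = 31
Locus: Circle centered at (0, 8) with radius 31


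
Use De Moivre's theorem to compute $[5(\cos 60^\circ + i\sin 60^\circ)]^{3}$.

By De Moivre: z^n = r^n(cos(nθ) + i sin(nθ))
= 5^3(cos(3*60°) + i sin(3*60°))
= 125(cos 180° + i sin 180°)
= -125


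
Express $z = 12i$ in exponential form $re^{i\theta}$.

r = |z| = sqrt((0)^2 + (12)^2) = sqrt(0 + 144) = sqrt(144) = 12
a = 0 and b > 0, so z lies on the positive imaginary axis: θ = 90° = π/2
z = 12e^(i*π/2)


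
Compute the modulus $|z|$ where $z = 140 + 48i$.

|z| = sqrt(a^2 + b^2) = sqrt(140^2 + 48^2) = sqrt(21904) = 148


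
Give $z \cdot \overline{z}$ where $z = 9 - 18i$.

z * conjugate(z) = |z|^2 = a^2 + b^2
= 9^2 + (-18)^2 = 405


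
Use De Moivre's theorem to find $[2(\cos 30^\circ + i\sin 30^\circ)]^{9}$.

By De Moivre: z^n = r^n(cos(nθ) + i sin(nθ))
= 2^9(cos(9*30°) + i sin(9*30°))
= 512(cos 270° + i sin 270°)
= -512i


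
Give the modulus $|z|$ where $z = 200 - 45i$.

|z| = sqrt(a^2 + b^2) = sqrt(200^2 + (-45)^2) = sqrt(42025) = 205


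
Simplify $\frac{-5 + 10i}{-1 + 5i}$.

Multiply numerator and denominator by conjugate (-1 - 5i):
= (-5 + 10i)(-1 - 5i) / ((-1)^2 + 5^2)
= (55 + 15i) / 26
= 55/26 + (15/26)i


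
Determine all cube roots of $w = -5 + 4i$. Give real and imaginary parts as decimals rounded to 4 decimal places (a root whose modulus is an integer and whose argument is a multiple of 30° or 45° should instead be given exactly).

|w| = sqrt(41) ≈ 6.403124, arg(w) ≈ 141.340192°
Root modulus = sqrt(41)^(1/3) ≈ 1.856938
Root arguments: θ_k = (arg(w) + 360°k)/3 for k = 0, 1, ..., 2
Compute each root as (root modulus)(cos θ_k + i sin θ_k) using full-precision intermediates, then round to 4 decimal places.
Roots: 1.2637 + 1.3606i, -1.8102 + 0.4141i, 0.5464 - 1.7747i
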